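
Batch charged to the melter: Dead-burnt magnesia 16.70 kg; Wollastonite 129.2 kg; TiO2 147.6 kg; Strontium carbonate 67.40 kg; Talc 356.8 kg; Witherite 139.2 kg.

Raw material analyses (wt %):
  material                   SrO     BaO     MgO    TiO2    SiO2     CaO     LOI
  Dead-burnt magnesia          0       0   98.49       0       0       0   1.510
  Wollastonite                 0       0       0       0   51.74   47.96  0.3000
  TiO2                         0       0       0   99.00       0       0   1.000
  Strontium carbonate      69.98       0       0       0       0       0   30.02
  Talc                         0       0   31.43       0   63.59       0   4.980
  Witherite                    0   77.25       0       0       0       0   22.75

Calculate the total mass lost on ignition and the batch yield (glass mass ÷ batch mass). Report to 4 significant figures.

The intermediate values appear, with 4-significant-figure rounding, between the steps — the working math runs at full float precision all the way through. A single rounding produces every reported value; the derived quantities, including the totals, six oxide percentages, the yield, net glass mass, ignition loss, are recomputed from the weighed amounts per 785.1 kg of glass at full precision as set out in question or answer.
Loss on ignition, line by line:
  Dead-burnt magnesia: 16.70 × 0.01510 = 0.2522 kg
  Wollastonite: 129.2 × 0.003000 = 0.3876 kg
  TiO2: 147.6 × 0.01000 = 1.476 kg
  Strontium carbonate: 67.40 × 0.3002 = 20.23 kg
  Talc: 356.8 × 0.04980 = 17.77 kg
  Witherite: 139.2 × 0.2275 = 31.67 kg
Total LOI = 71.79 kg
Glass = batch − LOI = 856.9 − 71.79 = 785.1 kg

LOI loss = 71.79 kg; glass = 785.1 kg; yield = 91.62%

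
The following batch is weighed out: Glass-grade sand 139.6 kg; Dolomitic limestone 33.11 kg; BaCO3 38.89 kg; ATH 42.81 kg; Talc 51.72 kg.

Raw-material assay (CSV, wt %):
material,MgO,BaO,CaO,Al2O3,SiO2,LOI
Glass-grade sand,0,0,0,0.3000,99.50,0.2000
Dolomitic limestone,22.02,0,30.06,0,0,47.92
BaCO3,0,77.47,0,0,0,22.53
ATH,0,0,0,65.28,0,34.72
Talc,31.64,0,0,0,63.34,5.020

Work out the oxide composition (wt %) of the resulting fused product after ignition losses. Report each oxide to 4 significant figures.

In-progress results are displayed (rounded to 4 significant digits) between the steps — the whole derivation maintains exact precision throughout; a single rounding finalizes each reported result — derived quantities, which include the yield, the five compositions, ignition loss, totals, glass mass, are rebuilt in full precision, as quoted within question or answer, using the weight values on 263.8 kg of glass.
Delivered oxide masses:
  MgO: 33.11·0.2202 + 51.72·0.3164 = 23.66 kg
  BaO: 38.89·0.7747 = 30.13 kg
  CaO: 33.11·0.3006 = 9.953 kg
  Al2O3: 139.6·0.003000 + 42.81·0.6528 = 28.37 kg
  SiO2: 139.6·0.9950 + 51.72·0.6334 = 171.7 kg
LOI: 139.6·0.002000 + 33.11·0.4792 + 38.89·0.2253 + 42.81·0.3472 + 51.72·0.05020 = 42.37 kg
batch − LOI leaves glass = 306.1 − 42.37 = 263.8 kg (= Σ oxide masses)
each oxide over glass, ×100, is wt %

Glass mass = 263.8 kg (batch 306.1 − LOI 42.37).
Composition: MgO 8.968%, BaO 11.42%, CaO 3.773%, Al2O3 10.75%, SiO2 65.08%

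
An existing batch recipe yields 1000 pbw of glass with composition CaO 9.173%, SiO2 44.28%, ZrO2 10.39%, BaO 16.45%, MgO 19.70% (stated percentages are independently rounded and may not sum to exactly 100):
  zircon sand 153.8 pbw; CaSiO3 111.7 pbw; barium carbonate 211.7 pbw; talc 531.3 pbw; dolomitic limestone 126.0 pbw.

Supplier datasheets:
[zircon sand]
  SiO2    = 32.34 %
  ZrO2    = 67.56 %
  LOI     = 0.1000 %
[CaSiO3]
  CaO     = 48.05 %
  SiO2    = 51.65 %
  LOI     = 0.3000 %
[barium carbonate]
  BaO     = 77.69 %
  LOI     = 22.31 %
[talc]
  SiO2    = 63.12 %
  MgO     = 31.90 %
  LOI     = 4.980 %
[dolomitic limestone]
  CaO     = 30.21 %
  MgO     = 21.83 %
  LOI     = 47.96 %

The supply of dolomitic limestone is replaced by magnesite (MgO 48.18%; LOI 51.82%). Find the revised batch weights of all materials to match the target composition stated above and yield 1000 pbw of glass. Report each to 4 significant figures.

Revised batch per 1000 pbw glass:
  zircon sand: 153.8 pbw
  CaSiO3: 190.9 pbw
  barium carbonate: 211.7 pbw
  talc: 466.5 pbw
  magnesite: 100.0 pbw
Total batch = 1123 pbw; LOI loss = 123.0 pbw

Mid-chain values are printed rounded to 4 significant digits as written; every computation maintains full float precision from start to finish. Each reported figure is rounded just once; derived quantities are carried from the batch weights on 1000 pbw of glass at full precision (the totals, the yield, LOI, net glass mass, the five compositions) as written in either problem or answer.
Target oxide masses per 1000 pbw glass:
  CaO: 9.173% × 1000 = 91.73 pbw
  SiO2: 44.28% × 1000 = 442.8 pbw
  ZrO2: 10.39% × 1000 = 103.9 pbw
  BaO: 16.45% × 1000 = 164.5 pbw
  MgO: 19.70% × 1000 = 197.0 pbw
Sums-versus-targets review given the weights on record, on the stated basis (every target is met by its sum once rounding is allowed for):
  CaO: 190.9·0.4805 = 91.73 pbw (target 91.73 pbw)
  SiO2: 153.8·0.3234 + 190.9·0.5165 + 466.5·0.6312 = 442.8 pbw (target 442.8 pbw)
  ZrO2: 153.8·0.6756 = 103.9 pbw (target 103.9 pbw)
  BaO: 211.7·0.7769 = 164.5 pbw (target 164.5 pbw)
  MgO: 466.5·0.3190 + 100.0·0.4818 = 197.0 pbw (target 197.0 pbw)
Auditing the glass mass value: total charge less LOI = 999.9 pbw (the Σ of target masses is 999.9 pbw; against the stated basis, 1000 pbw — a pure rounding effect).
Batch grand total — Σ batch = 1123 pbw; LOI loss = Σ batch·LOI = 123.0 pbw; glass ÷ batch gives a yield of 89.05%.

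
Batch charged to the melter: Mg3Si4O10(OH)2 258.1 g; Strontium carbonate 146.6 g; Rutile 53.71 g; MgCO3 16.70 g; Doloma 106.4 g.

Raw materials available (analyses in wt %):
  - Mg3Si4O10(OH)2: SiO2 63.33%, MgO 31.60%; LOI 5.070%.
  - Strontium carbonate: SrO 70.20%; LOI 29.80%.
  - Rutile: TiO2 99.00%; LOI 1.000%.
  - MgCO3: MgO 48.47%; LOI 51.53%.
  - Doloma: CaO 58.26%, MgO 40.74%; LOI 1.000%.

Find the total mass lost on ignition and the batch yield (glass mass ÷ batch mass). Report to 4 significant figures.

Every computation runs at exact precision at each step; the intermediate values are printed (rounded to four significant figures) when written out. Exactly one rounding lands on each reported figure; the derived quantities (totals, ignition loss, yield, glass mass, five oxide percentages) are carried starting from the weights on 514.5 g of glass at full precision as written in question or answer.
LOI of each material in turn:
  Mg3Si4O10(OH)2: 258.1 × 0.05070 = 13.09 g
  Strontium carbonate: 146.6 × 0.2980 = 43.69 g
  Rutile: 53.71 × 0.01000 = 0.5371 g
  MgCO3: 16.70 × 0.5153 = 8.606 g
  Doloma: 106.4 × 0.01000 = 1.064 g
Total LOI = 66.98 g
Glass = batch − LOI = 581.5 − 66.98 = 514.5 g

LOI loss = 66.98 g; glass = 514.5 g; yield = 88.48%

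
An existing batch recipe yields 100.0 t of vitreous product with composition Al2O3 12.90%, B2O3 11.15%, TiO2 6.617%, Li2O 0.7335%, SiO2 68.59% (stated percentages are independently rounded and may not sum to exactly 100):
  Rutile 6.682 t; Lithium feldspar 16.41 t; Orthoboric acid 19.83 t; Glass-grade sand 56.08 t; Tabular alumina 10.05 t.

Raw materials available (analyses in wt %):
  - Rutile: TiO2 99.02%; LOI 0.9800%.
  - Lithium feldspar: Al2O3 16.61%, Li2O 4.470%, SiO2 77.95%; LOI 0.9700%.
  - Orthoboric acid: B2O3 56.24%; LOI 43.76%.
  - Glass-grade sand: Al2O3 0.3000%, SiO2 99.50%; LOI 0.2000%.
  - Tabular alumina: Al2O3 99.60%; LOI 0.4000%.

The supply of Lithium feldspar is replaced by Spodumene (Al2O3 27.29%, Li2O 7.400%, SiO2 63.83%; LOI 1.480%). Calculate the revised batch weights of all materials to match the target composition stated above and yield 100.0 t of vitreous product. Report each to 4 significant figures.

All internal work maintains full precision through every step — rounding to 4 significant digits extends to every mid-chain value as shown — a single rounding produces each reported figure. All derived quantities (glass mass, the totals, five oxide percentages, LOI, yield) are computed in exact precision from the weighed amounts on 100.0 t of glass, as given in the question or the answer.
Target masses of each oxide per 100.0 t vitreous product:
  Al2O3: 12.90% × 100.0 = 12.90 t
  B2O3: 11.15% × 100.0 = 11.15 t
  TiO2: 6.617% × 100.0 = 6.617 t
  Li2O: 0.7335% × 100.0 = 0.7335 t
  SiO2: 68.59% × 100.0 = 68.59 t
A balance pass over the oxides, working from each reported weight, against the basis in use (target by target, the sums agree given rounding of the digits):
  Al2O3: 9.912·0.2729 + 62.58·0.003000 + 10.05·0.9960 = 12.90 t (target 12.90 t)
  B2O3: 19.83·0.5624 = 11.15 t (target 11.15 t)
  TiO2: 6.682·0.9902 = 6.617 t (target 6.617 t)
  Li2O: 9.912·0.07400 = 0.7335 t (target 0.7335 t)
  SiO2: 9.912·0.6383 + 62.58·0.9950 = 68.59 t (target 68.59 t)
The glass-mass cross-check: batch total minus LOI = 100.0 t (the Σ of target masses is 99.99 t; with the basis standing at 100.0 t — any gap is answer rounding).
Adding the batch up: Σ batch = 109.1 t; ignition loss, Σ(batch × LOI) = 9.055 t; yield = glass ÷ total batch = 91.70%.

Revised batch per 100.0 t vitreous product:
  Rutile: 6.682 t
  Spodumene: 9.912 t
  Orthoboric acid: 19.83 t
  Glass-grade sand: 62.58 t
  Tabular alumina: 10.05 t
Total batch = 109.1 t; LOI loss = 9.055 t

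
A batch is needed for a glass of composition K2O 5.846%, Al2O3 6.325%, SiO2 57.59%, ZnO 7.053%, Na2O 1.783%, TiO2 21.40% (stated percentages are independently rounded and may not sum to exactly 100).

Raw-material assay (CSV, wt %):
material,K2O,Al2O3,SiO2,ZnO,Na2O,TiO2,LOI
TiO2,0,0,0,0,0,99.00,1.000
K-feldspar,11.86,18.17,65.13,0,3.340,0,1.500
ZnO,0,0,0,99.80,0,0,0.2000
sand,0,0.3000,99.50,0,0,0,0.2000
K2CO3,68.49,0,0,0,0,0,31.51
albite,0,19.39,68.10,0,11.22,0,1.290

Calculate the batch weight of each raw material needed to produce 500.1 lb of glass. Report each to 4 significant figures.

Batch per 500.1 lb glass:
  TiO2: 108.1 lb
  K-feldspar: 126.5 lb
  ZnO: 35.34 lb
  sand: 178.0 lb
  K2CO3: 20.78 lb
  albite: 41.81 lb
Total batch = 510.5 lb; LOI loss = 10.49 lb; yield = 97.94%

All arithmetic maintains full float precision from start to finish; rounding to four significant digits governs each intermediate as shown — each reported result takes just one rounding — derived quantities are computed from the batch weights at 500.1 lb of glass in full precision (the six compositions, glass mass, the yield, the totals, ignition loss), as set out in question or answer.
Target masses of each oxide per 500.1 lb glass:
  K2O: 5.846% × 500.1 = 29.24 lb
  Al2O3: 6.325% × 500.1 = 31.63 lb
  SiO2: 57.59% × 500.1 = 288.0 lb
  ZnO: 7.053% × 500.1 = 35.27 lb
  Na2O: 1.783% × 500.1 = 8.917 lb
  TiO2: 21.40% × 500.1 = 107.0 lb
A balance pass over the oxides, applying the batch weights above, under the basis named above (oxide sums agree with the targets up to rounding of the answer):
  K2O: 126.5·0.1186 + 20.78·0.6849 = 29.24 lb (target 29.24 lb)
  Al2O3: 126.5·0.1817 + 178.0·0.003000 + 41.81·0.1939 = 31.63 lb (target 31.63 lb)
  SiO2: 126.5·0.6513 + 178.0·0.9950 + 41.81·0.6810 = 288.0 lb (target 288.0 lb)
  ZnO: 35.34·0.9980 = 35.27 lb (target 35.27 lb)
  Na2O: 126.5·0.03340 + 41.81·0.1122 = 8.916 lb (target 8.917 lb)
  TiO2: 108.1·0.9900 = 107.0 lb (target 107.0 lb)
Glass mass check: net batch after ignition = 500.0 lb (summing oxide targets gives 500.1 lb; versus the stated basis of 500.1 lb — differing by rounding only).
Whole-batch sum: Σ batch = 510.5 lb; Σ batch·LOI gives LOI loss = 10.49 lb; yield = glass ÷ total batch = 97.94%.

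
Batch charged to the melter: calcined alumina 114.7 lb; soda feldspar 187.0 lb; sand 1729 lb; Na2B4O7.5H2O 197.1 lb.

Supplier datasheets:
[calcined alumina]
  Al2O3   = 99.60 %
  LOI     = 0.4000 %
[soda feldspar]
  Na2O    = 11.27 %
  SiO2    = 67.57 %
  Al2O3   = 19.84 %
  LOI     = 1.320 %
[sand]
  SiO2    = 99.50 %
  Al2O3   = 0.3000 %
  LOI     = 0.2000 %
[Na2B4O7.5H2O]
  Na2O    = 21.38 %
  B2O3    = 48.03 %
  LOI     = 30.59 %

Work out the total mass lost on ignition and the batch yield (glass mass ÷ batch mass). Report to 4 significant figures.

All internal work carries full float precision at each step; working values are printed (rounded to four significant digits) on the page; exactly one rounding goes into every reported figure. All derived quantities, which include LOI, the four compositions, glass mass, totals, yield, are recomputed in full float precision, as written in question or answer, using the weight values per 2161 lb of glass.
Each material's LOI contribution:
  calcined alumina: 114.7 × 0.004000 = 0.4588 lb
  soda feldspar: 187.0 × 0.01320 = 2.468 lb
  sand: 1729 × 0.002000 = 3.458 lb
  Na2B4O7.5H2O: 197.1 × 0.3059 = 60.29 lb
Total LOI = 66.68 lb
Glass = batch − LOI = 2228 − 66.68 = 2161 lb

LOI loss = 66.68 lb; glass = 2161 lb; yield = 97.01%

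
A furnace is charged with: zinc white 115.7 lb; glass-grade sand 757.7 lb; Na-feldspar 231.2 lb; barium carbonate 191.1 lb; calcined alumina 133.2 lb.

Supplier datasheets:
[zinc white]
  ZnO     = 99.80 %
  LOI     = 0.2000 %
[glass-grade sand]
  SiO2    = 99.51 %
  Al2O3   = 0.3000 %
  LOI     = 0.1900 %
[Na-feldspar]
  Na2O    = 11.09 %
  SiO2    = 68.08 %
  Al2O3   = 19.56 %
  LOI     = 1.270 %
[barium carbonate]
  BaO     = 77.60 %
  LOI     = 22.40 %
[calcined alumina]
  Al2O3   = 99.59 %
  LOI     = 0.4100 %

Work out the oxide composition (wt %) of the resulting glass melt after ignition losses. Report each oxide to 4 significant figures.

Intermediates are shown, rounded to 4 significant digits, alongside each step; all internal work keeps full float precision all the way through — every reported figure is rounded once only. All derived quantities (totals, five oxide percentages, ignition loss, the yield, glass mass) are carried from the batch weights for 1381 lb of glass in exact precision as they appear in either problem or answer.
What the batch supplies per oxide:
  Na2O: 231.2·0.1109 = 25.64 lb
  SiO2: 757.7·0.9951 + 231.2·0.6808 = 911.4 lb
  ZnO: 115.7·0.9980 = 115.5 lb
  BaO: 191.1·0.7760 = 148.3 lb
  Al2O3: 757.7·0.003000 + 231.2·0.1956 + 133.2·0.9959 = 180.1 lb
LOI: 115.7·0.002000 + 757.7·0.001900 + 231.2·0.01270 + 191.1·0.2240 + 133.2·0.004100 = 47.96 lb
batch − LOI leaves glass = 1429 − 47.96 = 1381 lb (= Σ oxide masses)
wt %: oxide over glass, times 100

Glass mass = 1381 lb (batch 1429 − LOI 47.96).
Composition: Na2O 1.857%, SiO2 66.00%, ZnO 8.362%, BaO 10.74%, Al2O3 13.05%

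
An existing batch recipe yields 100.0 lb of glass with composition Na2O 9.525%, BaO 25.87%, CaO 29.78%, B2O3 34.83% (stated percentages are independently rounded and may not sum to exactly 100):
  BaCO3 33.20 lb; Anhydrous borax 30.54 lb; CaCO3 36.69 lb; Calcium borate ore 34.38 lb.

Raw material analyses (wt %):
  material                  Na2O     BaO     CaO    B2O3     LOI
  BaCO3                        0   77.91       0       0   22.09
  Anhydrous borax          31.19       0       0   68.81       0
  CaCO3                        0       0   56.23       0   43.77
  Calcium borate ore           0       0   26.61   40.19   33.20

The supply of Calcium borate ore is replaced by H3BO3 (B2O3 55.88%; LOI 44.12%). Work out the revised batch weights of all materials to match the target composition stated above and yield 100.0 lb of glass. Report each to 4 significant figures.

Revised batch per 100.0 lb glass:
  BaCO3: 33.20 lb
  Anhydrous borax: 30.54 lb
  CaCO3: 52.96 lb
  H3BO3: 24.73 lb
Total batch = 141.4 lb; LOI loss = 41.43 lb

Every computation holds full precision throughout. In-progress results are displayed (rounded to 4 significant digits) between the steps. Each reported number takes a single rounding. All derived quantities (yield, the totals, net glass mass, LOI, the four compositions) are carried at full precision from the weighed amounts on 100.0 lb of glass as written in either problem or answer.
Oxide mass targets, per 100.0 lb glass:
  Na2O: 9.525% × 100.0 = 9.525 lb
  BaO: 25.87% × 100.0 = 25.87 lb
  CaO: 29.78% × 100.0 = 29.78 lb
  B2O3: 34.83% × 100.0 = 34.83 lb
Oxide-by-oxide audit per the reported batch figures, per the basis as stated (oxide sums agree with the targets net of answer rounding effects):
  Na2O: 30.54·0.3119 = 9.525 lb (target 9.525 lb)
  BaO: 33.20·0.7791 = 25.87 lb (target 25.87 lb)
  CaO: 52.96·0.5623 = 29.78 lb (target 29.78 lb)
  B2O3: 30.54·0.6881 + 24.73·0.5588 = 34.83 lb (target 34.83 lb)
Consistency of the glass mass: net batch after ignition = 100.0 lb (per-oxide target masses sum to 100.0 lb; the stated basis being 100.0 lb — differing by rounding only).
Summing the batch: Σ batch = 141.4 lb; Σ batch·LOI gives LOI loss = 41.43 lb; as yield: glass ÷ batch → 70.71%.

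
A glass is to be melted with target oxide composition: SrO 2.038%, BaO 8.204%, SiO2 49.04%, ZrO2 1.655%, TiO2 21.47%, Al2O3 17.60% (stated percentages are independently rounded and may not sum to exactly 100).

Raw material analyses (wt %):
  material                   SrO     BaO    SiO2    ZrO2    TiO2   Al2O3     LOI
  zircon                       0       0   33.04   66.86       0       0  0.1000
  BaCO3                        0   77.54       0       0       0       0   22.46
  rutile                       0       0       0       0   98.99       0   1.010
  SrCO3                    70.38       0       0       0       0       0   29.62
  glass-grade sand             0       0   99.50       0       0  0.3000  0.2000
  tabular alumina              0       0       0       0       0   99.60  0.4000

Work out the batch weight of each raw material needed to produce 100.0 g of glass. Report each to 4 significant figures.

Batch per 100.0 g glass:
  zircon: 2.475 g
  BaCO3: 10.58 g
  rutile: 21.69 g
  SrCO3: 2.896 g
  glass-grade sand: 48.46 g
  tabular alumina: 17.52 g
Total batch = 103.6 g; LOI loss = 3.623 g; yield = 96.50%

Each numeric step carries full precision through every step — values along the way are shown (rounded to 4 significant figures) between the steps. Exactly one rounding lands on every reported result. The derived quantities, which include LOI, totals, the six compositions, the yield, glass mass, are carried in full precision, as quoted within problem or answer, using the weight values for 100.0 g of glass.
Oxide mass targets, per 100.0 g glass:
  SrO: 2.038% × 100.0 = 2.038 g
  BaO: 8.204% × 100.0 = 8.204 g
  SiO2: 49.04% × 100.0 = 49.04 g
  ZrO2: 1.655% × 100.0 = 1.655 g
  TiO2: 21.47% × 100.0 = 21.47 g
  Al2O3: 17.60% × 100.0 = 17.60 g
Checking each oxide sum using the reported weights, per the basis as stated (delivered sums recover each target inside rounding margins):
  SrO: 2.896·0.7038 = 2.038 g (target 2.038 g)
  BaO: 10.58·0.7754 = 8.204 g (target 8.204 g)
  SiO2: 2.475·0.3304 + 48.46·0.9950 = 49.04 g (target 49.04 g)
  ZrO2: 2.475·0.6686 = 1.655 g (target 1.655 g)
  TiO2: 21.69·0.9899 = 21.47 g (target 21.47 g)
  Al2O3: 48.46·0.003000 + 17.52·0.9960 = 17.60 g (target 17.60 g)
Glass mass check: total charge less LOI = 100.0 g (targets for the oxides total 100.0 g; the stated basis being 100.0 g — differing by rounding only).
Summing the batch: Σ batch = 103.6 g; Σ batch·LOI gives LOI loss = 3.623 g; glass ÷ batch gives a yield of 96.50%.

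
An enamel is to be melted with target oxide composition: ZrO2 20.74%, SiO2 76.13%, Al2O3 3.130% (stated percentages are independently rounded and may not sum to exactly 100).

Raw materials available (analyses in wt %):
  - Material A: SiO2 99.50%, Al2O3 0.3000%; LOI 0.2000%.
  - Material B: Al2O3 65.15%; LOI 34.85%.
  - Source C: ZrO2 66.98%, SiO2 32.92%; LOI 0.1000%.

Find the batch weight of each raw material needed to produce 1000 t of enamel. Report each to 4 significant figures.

Batch per 1000 t enamel:
  Material A: 662.7 t
  Material B: 44.99 t
  Source C: 309.6 t
Total batch = 1017 t; LOI loss = 17.31 t; yield = 98.30%

Every computation carries full precision through the solve. Mid-chain values are displayed rounded to four significant digits at each printed step; each reported figure undergoes a single rounding — the derived quantities (LOI, net glass mass, totals, yield, the three compositions) are computed starting from the weights on 1000 t of glass at full precision as set out in either problem or answer.
The oxide mass targets at 1000 t enamel:
  ZrO2: 20.74% × 1000 = 207.4 t
  SiO2: 76.13% × 1000 = 761.3 t
  Al2O3: 3.130% × 1000 = 31.30 t
Sums-versus-targets review from the weights as reported, at the basis given (each sum matches its target mass exact up to rounding of places):
  ZrO2: 309.6·0.6698 = 207.4 t (target 207.4 t)
  SiO2: 662.7·0.9950 + 309.6·0.3292 = 761.3 t (target 761.3 t)
  Al2O3: 662.7·0.003000 + 44.99·0.6515 = 31.30 t (target 31.30 t)
Consistency of the glass mass: net batch after ignition = 1000 t (per-oxide target masses sum to 1000 t; versus the stated basis of 1000 t — deltas are rounding alone).
Total batch = Σ batch = 1017 t; LOI loss = Σ batch·LOI = 17.31 t; yield = glass ÷ total batch = 98.30%.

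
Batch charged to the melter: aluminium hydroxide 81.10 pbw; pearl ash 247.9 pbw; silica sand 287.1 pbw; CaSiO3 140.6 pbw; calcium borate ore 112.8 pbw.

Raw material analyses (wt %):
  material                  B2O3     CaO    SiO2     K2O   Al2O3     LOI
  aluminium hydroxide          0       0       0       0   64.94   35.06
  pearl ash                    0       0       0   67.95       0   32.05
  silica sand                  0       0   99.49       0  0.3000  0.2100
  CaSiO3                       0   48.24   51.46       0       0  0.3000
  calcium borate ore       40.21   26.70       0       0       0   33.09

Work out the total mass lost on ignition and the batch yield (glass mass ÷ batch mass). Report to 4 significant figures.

Values along the way appear rounded to 4 significant figures as written — all arithmetic carries full float precision at each step; each reported result is rounded only once — the derived quantities (the totals, yield, net glass mass, LOI, five oxide percentages) are carried starting from the weights on 723.3 pbw of glass at full float precision as they appear in the problem or the answer.
Loss on ignition, line by line:
  aluminium hydroxide: 81.10 × 0.3506 = 28.43 pbw
  pearl ash: 247.9 × 0.3205 = 79.45 pbw
  silica sand: 287.1 × 0.002100 = 0.6029 pbw
  CaSiO3: 140.6 × 0.003000 = 0.4218 pbw
  calcium borate ore: 112.8 × 0.3309 = 37.33 pbw
Total LOI = 146.2 pbw
Glass = batch − LOI = 869.5 − 146.2 = 723.3 pbw

LOI loss = 146.2 pbw; glass = 723.3 pbw; yield = 83.18%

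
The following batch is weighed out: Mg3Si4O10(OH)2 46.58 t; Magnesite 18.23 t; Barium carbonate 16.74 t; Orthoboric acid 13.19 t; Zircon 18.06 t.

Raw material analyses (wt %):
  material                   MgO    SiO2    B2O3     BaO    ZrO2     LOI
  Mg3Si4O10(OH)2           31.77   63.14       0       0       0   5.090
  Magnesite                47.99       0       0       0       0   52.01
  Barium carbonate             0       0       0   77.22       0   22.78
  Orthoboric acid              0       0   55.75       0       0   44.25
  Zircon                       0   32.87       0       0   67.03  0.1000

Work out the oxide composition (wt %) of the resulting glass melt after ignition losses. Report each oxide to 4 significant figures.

Glass mass = 91.28 t (batch 112.8 − LOI 21.52).
Composition: MgO 25.80%, SiO2 38.72%, B2O3 8.056%, BaO 14.16%, ZrO2 13.26%

Values along the way are printed (rounded to four significant figures) within the worked lines. All arithmetic runs at full float precision from start to finish — every reported result is rounded a single time; all derived quantities, including ignition loss, net glass mass, yield, five oxide percentages, the totals, are re-derived from the weighed amounts per 91.28 t of glass at full float precision as set out in the question or the answer.
Oxide-by-oxide delivered mass:
  MgO: 46.58·0.3177 + 18.23·0.4799 = 23.55 t
  SiO2: 46.58·0.6314 + 18.06·0.3287 = 35.35 t
  B2O3: 13.19·0.5575 = 7.353 t
  BaO: 16.74·0.7722 = 12.93 t
  ZrO2: 18.06·0.6703 = 12.11 t
LOI: 46.58·0.05090 + 18.23·0.5201 + 16.74·0.2278 + 13.19·0.4425 + 18.06·0.001000 = 21.52 t
batch − LOI leaves glass = 112.8 − 21.52 = 91.28 t (consistent with Σ oxide mass)
wt % = oxide mass / glass mass × 100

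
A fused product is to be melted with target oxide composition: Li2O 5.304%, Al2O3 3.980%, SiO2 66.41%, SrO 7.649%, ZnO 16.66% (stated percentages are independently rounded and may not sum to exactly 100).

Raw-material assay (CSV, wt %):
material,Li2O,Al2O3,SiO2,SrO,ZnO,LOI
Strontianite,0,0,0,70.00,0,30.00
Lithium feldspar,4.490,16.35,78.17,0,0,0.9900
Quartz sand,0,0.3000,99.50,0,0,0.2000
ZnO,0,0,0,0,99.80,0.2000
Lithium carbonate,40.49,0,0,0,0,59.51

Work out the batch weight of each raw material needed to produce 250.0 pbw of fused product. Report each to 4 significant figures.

Batch per 250.0 pbw fused product:
  Strontianite: 27.32 pbw
  Lithium feldspar: 58.64 pbw
  Quartz sand: 120.8 pbw
  ZnO: 41.73 pbw
  Lithium carbonate: 26.25 pbw
Total batch = 274.7 pbw; LOI loss = 24.72 pbw; yield = 91.00%

Intermediates are printed (rounded to four significant digits) as written — the whole derivation runs at full float precision end to end; every reported value is rounded once only. Derived quantities are rebuilt from the batch weights per 250.0 pbw of glass at full float precision (the yield, the totals, net glass mass, ignition loss, five oxide percentages) precisely as stated by problem or answer.
Target masses of each oxide per 250.0 pbw fused product:
  Li2O: 5.304% × 250.0 = 13.26 pbw
  Al2O3: 3.980% × 250.0 = 9.950 pbw
  SiO2: 66.41% × 250.0 = 166.0 pbw
  SrO: 7.649% × 250.0 = 19.12 pbw
  ZnO: 16.66% × 250.0 = 41.65 pbw
Mass-balance tally per oxide given the weights on record, versus the basis set out (every target is met by its sum once rounding is allowed for):
  Li2O: 58.64·0.04490 + 26.25·0.4049 = 13.26 pbw (target 13.26 pbw)
  Al2O3: 58.64·0.1635 + 120.8·0.003000 = 9.950 pbw (target 9.950 pbw)
  SiO2: 58.64·0.7817 + 120.8·0.9950 = 166.0 pbw (target 166.0 pbw)
  SrO: 27.32·0.7000 = 19.12 pbw (target 19.12 pbw)
  ZnO: 41.73·0.9980 = 41.65 pbw (target 41.65 pbw)
Auditing the glass mass value: net batch after ignition = 250.0 pbw (targets for the oxides total 250.0 pbw; against the stated basis, 250.0 pbw — gaps are rounding artifacts).
Summing the batch: Σ batch = 274.7 pbw; LOI removed, Σ of batch·LOI: 24.72 pbw; the yield ratio, glass ÷ batch: 91.00%.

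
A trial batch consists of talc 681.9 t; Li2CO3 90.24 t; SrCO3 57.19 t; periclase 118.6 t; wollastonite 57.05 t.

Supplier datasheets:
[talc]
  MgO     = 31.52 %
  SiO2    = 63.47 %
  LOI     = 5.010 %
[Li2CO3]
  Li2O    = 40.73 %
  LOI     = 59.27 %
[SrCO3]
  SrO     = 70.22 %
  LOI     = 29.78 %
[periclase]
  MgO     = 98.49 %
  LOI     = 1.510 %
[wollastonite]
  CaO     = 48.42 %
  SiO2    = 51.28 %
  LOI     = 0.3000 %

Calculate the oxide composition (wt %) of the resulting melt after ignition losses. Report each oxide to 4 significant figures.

Every computation holds full precision throughout; working values are rounded off to 4 significant figures when displayed. A single rounding yields each reported number — all derived quantities (the five compositions, yield, glass mass, totals, LOI) are re-derived in exact precision using the weight values for 898.3 t of glass exactly as shown in the problem or the answer.
What the batch supplies per oxide:
  MgO: 681.9·0.3152 + 118.6·0.9849 = 331.7 t
  CaO: 57.05·0.4842 = 27.62 t
  SiO2: 681.9·0.6347 + 57.05·0.5128 = 462.1 t
  SrO: 57.19·0.7022 = 40.16 t
  Li2O: 90.24·0.4073 = 36.75 t
LOI: 681.9·0.05010 + 90.24·0.5927 + 57.19·0.2978 + 118.6·0.01510 + 57.05·0.003000 = 106.6 t
The glass mass, total less LOI, = 1005 − 106.6 = 898.3 t (consistent with Σ oxide mass)
wt % = oxide mass / glass mass × 100

Glass mass = 898.3 t (batch 1005 − LOI 106.6).
Composition: MgO 36.93%, CaO 3.075%, SiO2 51.43%, SrO 4.470%, Li2O 4.091%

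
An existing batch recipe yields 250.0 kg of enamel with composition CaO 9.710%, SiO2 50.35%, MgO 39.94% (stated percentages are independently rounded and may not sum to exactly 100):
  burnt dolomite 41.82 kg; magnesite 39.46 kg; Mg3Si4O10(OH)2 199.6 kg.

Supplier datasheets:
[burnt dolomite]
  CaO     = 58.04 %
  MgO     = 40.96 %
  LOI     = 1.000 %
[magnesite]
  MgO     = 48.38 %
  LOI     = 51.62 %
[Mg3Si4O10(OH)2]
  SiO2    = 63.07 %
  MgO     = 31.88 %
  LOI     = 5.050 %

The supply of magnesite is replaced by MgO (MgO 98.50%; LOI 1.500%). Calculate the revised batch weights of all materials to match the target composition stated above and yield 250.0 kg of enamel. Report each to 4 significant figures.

All arithmetic carries exact precision at all times. Working values are displayed with 4-significant-figure rounding in the printout; each reported figure is rounded only once — the derived quantities are re-derived starting from the weights at 250.0 kg of glass at exact precision (the three compositions, totals, yield, LOI, net glass mass) as they appear in the problem or the answer.
Target oxide masses per 250.0 kg enamel:
  CaO: 9.710% × 250.0 = 24.28 kg
  SiO2: 50.35% × 250.0 = 125.9 kg
  MgO: 39.94% × 250.0 = 99.85 kg
Verifying the oxide balance on the weights just shown, versus the basis set out (sum by sum, the targets are met exact up to rounding of places):
  CaO: 41.82·0.5804 = 24.27 kg (target 24.28 kg)
  SiO2: 199.6·0.6307 = 125.9 kg (target 125.9 kg)
  MgO: 41.82·0.4096 + 19.38·0.9850 + 199.6·0.3188 = 99.85 kg (target 99.85 kg)
The glass-mass cross-check: whole batch net of LOI = 250.0 kg (summing oxide targets gives 250.0 kg; against the stated basis, 250.0 kg — gaps are rounding artifacts).
Summing the batch: Σ batch = 260.8 kg; ignition loss, Σ(batch × LOI) = 10.79 kg; yield = glass ÷ total batch = 95.86%.

Revised batch per 250.0 kg enamel:
  burnt dolomite: 41.82 kg
  MgO: 19.38 kg
  Mg3Si4O10(OH)2: 199.6 kg
Total batch = 260.8 kg; LOI loss = 10.79 kg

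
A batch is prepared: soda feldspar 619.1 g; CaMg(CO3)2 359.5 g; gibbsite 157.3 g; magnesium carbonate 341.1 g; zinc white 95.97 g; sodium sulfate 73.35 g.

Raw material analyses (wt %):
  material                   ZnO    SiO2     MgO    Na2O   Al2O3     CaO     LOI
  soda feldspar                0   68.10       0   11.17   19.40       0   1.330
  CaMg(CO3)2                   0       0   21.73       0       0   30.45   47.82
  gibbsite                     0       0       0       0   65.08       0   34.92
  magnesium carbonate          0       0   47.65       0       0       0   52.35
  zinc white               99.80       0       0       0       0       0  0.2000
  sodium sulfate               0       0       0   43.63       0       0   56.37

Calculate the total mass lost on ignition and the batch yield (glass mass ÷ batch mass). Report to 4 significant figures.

The whole derivation keeps exact precision in all steps — working values are displayed (rounded to 4 significant figures) across the worked steps — exactly one rounding lands on every reported number. The derived quantities are computed at full precision (LOI, glass mass, six oxide percentages, yield, totals) using the weight values per 1191 g of glass precisely as stated by question or answer.
LOI of each material in turn:
  soda feldspar: 619.1 × 0.01330 = 8.234 g
  CaMg(CO3)2: 359.5 × 0.4782 = 171.9 g
  gibbsite: 157.3 × 0.3492 = 54.93 g
  magnesium carbonate: 341.1 × 0.5235 = 178.6 g
  zinc white: 95.97 × 0.002000 = 0.1919 g
  sodium sulfate: 73.35 × 0.5637 = 41.35 g
Total LOI = 455.2 g
Glass = batch − LOI = 1646 − 455.2 = 1191 g

LOI loss = 455.2 g; glass = 1191 g; yield = 72.35%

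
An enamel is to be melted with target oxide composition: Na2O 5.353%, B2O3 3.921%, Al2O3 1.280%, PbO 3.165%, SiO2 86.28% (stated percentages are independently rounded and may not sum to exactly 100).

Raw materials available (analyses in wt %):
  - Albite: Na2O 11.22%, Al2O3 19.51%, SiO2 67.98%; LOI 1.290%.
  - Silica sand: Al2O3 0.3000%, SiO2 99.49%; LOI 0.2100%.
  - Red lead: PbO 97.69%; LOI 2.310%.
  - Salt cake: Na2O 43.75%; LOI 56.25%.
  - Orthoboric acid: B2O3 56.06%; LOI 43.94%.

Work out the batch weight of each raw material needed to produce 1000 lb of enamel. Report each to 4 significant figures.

Batch per 1000 lb enamel:
  Albite: 52.83 lb
  Silica sand: 831.1 lb
  Red lead: 32.40 lb
  Salt cake: 108.8 lb
  Orthoboric acid: 69.94 lb
Total batch = 1095 lb; LOI loss = 95.11 lb; yield = 91.31%

Values along the way appear with 4-significant-digit rounding between the steps — every computation carries full precision at all times — exactly one rounding is applied to every reported number. The derived quantities, which include totals, the yield, net glass mass, ignition loss, the five compositions, are computed in full float precision, as given in question or answer, starting from the weights for 1000 lb of glass.
Oxide mass targets, per 1000 lb enamel:
  Na2O: 5.353% × 1000 = 53.53 lb
  B2O3: 3.921% × 1000 = 39.21 lb
  Al2O3: 1.280% × 1000 = 12.80 lb
  PbO: 3.165% × 1000 = 31.65 lb
  SiO2: 86.28% × 1000 = 862.8 lb
Checking each oxide sum using the reported weights, for the quoted basis mass (delivered sums recover each target inside rounding margins):
  Na2O: 52.83·0.1122 + 108.8·0.4375 = 53.53 lb (target 53.53 lb)
  B2O3: 69.94·0.5606 = 39.21 lb (target 39.21 lb)
  Al2O3: 52.83·0.1951 + 831.1·0.003000 = 12.80 lb (target 12.80 lb)
  PbO: 32.40·0.9769 = 31.65 lb (target 31.65 lb)
  SiO2: 52.83·0.6798 + 831.1·0.9949 = 862.8 lb (target 862.8 lb)
The glass-mass cross-check: Σ batch − LOI loss = 1000 lb (oxide target masses add up to 1000 lb; the stated basis being 1000 lb — any gap is answer rounding).
Summing the batch: Σ batch = 1095 lb; LOI loss = Σ batch·LOI = 95.11 lb; the yield ratio, glass ÷ batch: 91.31%.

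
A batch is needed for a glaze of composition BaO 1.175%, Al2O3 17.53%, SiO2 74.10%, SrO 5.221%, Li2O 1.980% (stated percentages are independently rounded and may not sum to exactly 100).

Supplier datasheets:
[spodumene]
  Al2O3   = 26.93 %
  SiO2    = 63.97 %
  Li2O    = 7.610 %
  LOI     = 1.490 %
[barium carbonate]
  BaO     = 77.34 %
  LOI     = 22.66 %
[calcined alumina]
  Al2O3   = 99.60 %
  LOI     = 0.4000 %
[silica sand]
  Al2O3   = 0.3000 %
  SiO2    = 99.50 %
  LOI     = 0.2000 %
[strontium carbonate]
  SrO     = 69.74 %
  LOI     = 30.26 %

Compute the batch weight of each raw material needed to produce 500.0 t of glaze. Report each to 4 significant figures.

Intermediates appear (rounded to four significant digits) in the working — all internal work keeps full precision end to end — a single rounding yields each reported number; all derived quantities (ignition loss, the totals, glass mass, the five compositions, the yield) are carried in full precision from the batch weights at 500.0 t of glass as given in the question or the answer.
Target masses of each oxide per 500.0 t glaze:
  BaO: 1.175% × 500.0 = 5.875 t
  Al2O3: 17.53% × 500.0 = 87.65 t
  SiO2: 74.10% × 500.0 = 370.5 t
  SrO: 5.221% × 500.0 = 26.10 t
  Li2O: 1.980% × 500.0 = 9.900 t
Per-oxide balance check using the reported weights, at the basis given (summed amounts equal target values inside rounding margins):
  BaO: 7.596·0.7734 = 5.875 t (target 5.875 t)
  Al2O3: 130.1·0.2693 + 51.96·0.9960 + 288.7·0.003000 = 87.65 t (target 87.65 t)
  SiO2: 130.1·0.6397 + 288.7·0.9950 = 370.5 t (target 370.5 t)
  SrO: 37.43·0.6974 = 26.10 t (target 26.10 t)
  Li2O: 130.1·0.07610 = 9.901 t (target 9.900 t)
Glass-mass sanity pass: whole batch net of LOI = 500.0 t (summing oxide targets gives 500.0 t; basis as stated: 500.0 t — deltas are rounding alone).
Summing the batch: Σ batch = 515.8 t; loss to ignition Σ batch·LOI = 15.77 t; the yield ratio, glass ÷ batch: 96.94%.

Batch per 500.0 t glaze:
  spodumene: 130.1 t
  barium carbonate: 7.596 t
  calcined alumina: 51.96 t
  silica sand: 288.7 t
  strontium carbonate: 37.43 t
Total batch = 515.8 t; LOI loss = 15.77 t; yield = 96.94%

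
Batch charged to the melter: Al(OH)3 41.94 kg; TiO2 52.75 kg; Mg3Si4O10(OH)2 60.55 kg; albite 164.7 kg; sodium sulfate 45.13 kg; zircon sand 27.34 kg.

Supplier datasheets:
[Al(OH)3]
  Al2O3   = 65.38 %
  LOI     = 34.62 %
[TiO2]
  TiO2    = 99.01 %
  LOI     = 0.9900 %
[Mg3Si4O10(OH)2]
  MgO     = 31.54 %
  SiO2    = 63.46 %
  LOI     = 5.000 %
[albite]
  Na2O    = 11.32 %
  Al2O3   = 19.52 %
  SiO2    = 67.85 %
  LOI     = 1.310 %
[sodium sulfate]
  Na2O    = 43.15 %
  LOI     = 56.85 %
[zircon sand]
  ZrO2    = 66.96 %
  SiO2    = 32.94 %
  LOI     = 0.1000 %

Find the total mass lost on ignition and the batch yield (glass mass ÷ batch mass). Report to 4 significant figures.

LOI loss = 45.91 kg; glass = 346.5 kg; yield = 88.30%

The whole derivation keeps full precision in every operation — in-progress results are printed with 4-significant-digit rounding as written; a single rounding yields each reported result. The derived quantities are carried in full precision (ignition loss, six oxide percentages, net glass mass, totals, the yield) starting from the weights at 346.5 kg of glass exactly as shown in the question or the answer.
Material-by-material LOI:
  Al(OH)3: 41.94 × 0.3462 = 14.52 kg
  TiO2: 52.75 × 0.009900 = 0.5222 kg
  Mg3Si4O10(OH)2: 60.55 × 0.05000 = 3.027 kg
  albite: 164.7 × 0.01310 = 2.158 kg
  sodium sulfate: 45.13 × 0.5685 = 25.66 kg
  zircon sand: 27.34 × 0.001000 = 0.02734 kg
Total LOI = 45.91 kg
Glass = batch − LOI = 392.4 − 45.91 = 346.5 kg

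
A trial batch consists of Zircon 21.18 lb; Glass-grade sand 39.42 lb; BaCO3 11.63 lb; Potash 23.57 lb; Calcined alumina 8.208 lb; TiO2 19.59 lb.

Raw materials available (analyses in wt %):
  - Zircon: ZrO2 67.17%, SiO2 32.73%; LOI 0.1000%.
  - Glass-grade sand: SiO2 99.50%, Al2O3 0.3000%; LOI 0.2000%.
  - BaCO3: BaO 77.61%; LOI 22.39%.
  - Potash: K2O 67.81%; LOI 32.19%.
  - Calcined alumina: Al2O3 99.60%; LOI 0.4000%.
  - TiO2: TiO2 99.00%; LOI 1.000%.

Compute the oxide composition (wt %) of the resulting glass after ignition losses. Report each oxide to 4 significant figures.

Each numeric step carries full precision at each step. Intermediates are shown (rounded to four significant digits) when written out — a single rounding yields each reported figure. All derived quantities (the totals, the six compositions, ignition loss, yield, net glass mass) are carried from the batch weights on 113.1 lb of glass at full float precision, as set out in either problem or answer.
Mass of each oxide from the mix:
  ZrO2: 21.18·0.6717 = 14.23 lb
  TiO2: 19.59·0.9900 = 19.39 lb
  SiO2: 21.18·0.3273 + 39.42·0.9950 = 46.16 lb
  Al2O3: 39.42·0.003000 + 8.208·0.9960 = 8.293 lb
  BaO: 11.63·0.7761 = 9.026 lb
  K2O: 23.57·0.6781 = 15.98 lb
LOI: 21.18·0.001000 + 39.42·0.002000 + 11.63·0.2239 + 23.57·0.3219 + 8.208·0.004000 + 19.59·0.01000 = 10.52 lb
batch − LOI leaves glass = 123.6 − 10.52 = 113.1 lb (the oxide masses sum to this)
oxide / glass × 100 gives the wt %

Glass mass = 113.1 lb (batch 123.6 − LOI 10.52).
Composition: ZrO2 12.58%, TiO2 17.15%, SiO2 40.82%, Al2O3 7.334%, BaO 7.982%, K2O 14.13%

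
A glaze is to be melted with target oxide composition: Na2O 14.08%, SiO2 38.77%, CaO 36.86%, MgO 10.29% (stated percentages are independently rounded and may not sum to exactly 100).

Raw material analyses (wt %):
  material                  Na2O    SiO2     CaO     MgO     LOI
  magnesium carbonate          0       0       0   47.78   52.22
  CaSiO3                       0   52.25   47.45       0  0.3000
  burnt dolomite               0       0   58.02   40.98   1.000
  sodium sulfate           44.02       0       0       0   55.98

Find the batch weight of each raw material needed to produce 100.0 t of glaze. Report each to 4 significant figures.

The working math runs at full float precision through every step. The intermediate values are printed rounded to four significant digits within the worked lines; every reported result is rounded just once; all derived quantities (net glass mass, the yield, four oxide percentages, LOI, the totals) are carried from the batch weights for 100.0 t of glass in full precision, exactly as printed in either problem or answer.
Target masses of each oxide per 100.0 t glaze:
  Na2O: 14.08% × 100.0 = 14.08 t
  SiO2: 38.77% × 100.0 = 38.77 t
  CaO: 36.86% × 100.0 = 36.86 t
  MgO: 10.29% × 100.0 = 10.29 t
A balance pass over the oxides, working from each reported weight, at the basis given (oxide sums agree with the targets once rounding is allowed for):
  Na2O: 31.99·0.4402 = 14.08 t (target 14.08 t)
  SiO2: 74.20·0.5225 = 38.77 t (target 38.77 t)
  CaO: 74.20·0.4745 + 2.847·0.5802 = 36.86 t (target 36.86 t)
  MgO: 19.09·0.4778 + 2.847·0.4098 = 10.29 t (target 10.29 t)
Glass-mass sanity pass: total charge less LOI = 100.0 t (the targets, summed, come to 100.0 t; stated basis 100.0 t — any gap is answer rounding).
Batch total: Σ batch = 128.1 t; LOI removed, Σ of batch·LOI: 28.13 t; glass ÷ batch gives a yield of 78.05%.

Batch per 100.0 t glaze:
  magnesium carbonate: 19.09 t
  CaSiO3: 74.20 t
  burnt dolomite: 2.847 t
  sodium sulfate: 31.99 t
Total batch = 128.1 t; LOI loss = 28.13 t; yield = 78.05%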